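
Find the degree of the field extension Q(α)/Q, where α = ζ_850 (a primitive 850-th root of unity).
[Q(α):Q] = 320

The minimal polynomial of ζ_850 over Q is the 850-th cyclotomic polynomial Φ_850(x), which is irreducible over Q and has degree φ(850) = 320. Hence [Q(α):Q] = φ(850) = 320.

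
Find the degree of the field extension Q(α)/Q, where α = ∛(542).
[Q(α):Q] = 3

The minimal polynomial of α is x^3 - 542, irreducible over Q since 542 is not a perfect cube (so x^3 - 542 has no rational root). Hence [Q(α):Q] = deg(m_α) = 3.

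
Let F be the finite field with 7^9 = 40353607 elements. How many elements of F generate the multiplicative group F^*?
There are φ(40353606) = 12387168 primitive elements

F_q^* is cyclic of order q - 1 = 40353606. A cyclic group of order m has exactly φ(m) generators. Here m = 40353606 = 2 · 3^3 · 19 · 37 · 1063, so the number of primitive elements is φ(40353606) = 12387168.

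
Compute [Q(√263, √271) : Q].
[Q(√263, √271) : Q] = 4

[Q(√263):Q] = 2 (min poly x^2 - 263, irreducible since 263 is squarefree > 1). For the top step, suppose √271 ∈ Q(√263), say √271 = c + d√263 with c, d ∈ Q. Squaring: 271 = c^2 + 263d^2 + 2cd√263. Since √263 ∉ Q this forces 2cd = 0. If d = 0 then √271 = c ∈ Q, contradicting 271 squarefree > 1. If c = 0 then 271 = 263d^2, so 263·271 = (263d)^2 is a perfect square in Q — but 263·271 = 71273 is not a perfect square (since 263 and 271 are distinct squarefree integers). Contradiction. Hence √271 ∉ Q(√263), so x^2 - 271 stays irreducible over Q(√263) and [Q(√263, √271) : Q(√263)] = 2. By the tower law, [Q(√263, √271) : Q] = 2 · 2 = 4.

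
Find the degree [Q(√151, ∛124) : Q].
[Q(√151, ∛124) : Q] = 6

Let L = Q(√151, ∛124). Since Q(√151) ⊂ L and [Q(√151):Q] = 2, the tower law gives 2 | [L:Q]. Likewise Q(∛124) ⊂ L with [Q(∛124):Q] = 3 (because 124 is not a perfect cube), so 3 | [L:Q]. As gcd(2,3) = 1, [L:Q] is divisible by 6. Conversely L is generated over Q by √151 and ∛124, so [L:Q] ≤ 2·3 = 6. Therefore [Q(√151, ∛124) : Q] = 6.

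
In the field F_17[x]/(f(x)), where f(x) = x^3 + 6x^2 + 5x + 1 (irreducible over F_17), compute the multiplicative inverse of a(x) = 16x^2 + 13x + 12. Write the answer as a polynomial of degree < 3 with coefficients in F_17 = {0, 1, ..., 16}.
a(x)^(-1) ≡ 10x^2 + 2x + 3 (mod f(x))

Since f is irreducible over F_17, F_17[x]/(f) is a field and a(x) ≠ 0 has an inverse. Apply the extended Euclidean algorithm to f(x) and a(x) in F_17[x]: f(x) = (16x + 15)·a(x) + (9x + 8);  a(x) = (15x + 7)·(9x + 8) + (7). The last nonzero remainder is the constant 7 = gcd(f, a) in F_17. Back-substituting through the division chain expresses 7 = s(x)·a(x) + t(x)·f(x) with s(x) ≡ 2x^2 + 14x + 4 (mod f), so (2x^2 + 14x + 4)·a(x) ≡ 7 (mod f). Multiplying by 7^(-1) ≡ 5 in F_17 gives a(x)^(-1) ≡ 5·(2x^2 + 14x + 4) ≡ 10x^2 + 2x + 3 (mod f). Check: (16x^2 + 13x + 12)·(10x^2 + 2x + 3) = 7x^4 + 9x^3 + 7x^2 + 12x + 2 ≡ 1 (mod x^3 + 6x^2 + 5x + 1).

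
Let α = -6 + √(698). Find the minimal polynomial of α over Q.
m_α(x) = x^2 + 12x - 662

From α + 6 = √(698), squaring gives (α + 6)^2 = 698, i.e. α^2 + 12α + 36 = 698, so α^2 + 12α - 662 = 0. The discriminant of x^2 + 12x - 662 is (12)^2 - 4·(-662) = 144 + 2648 = 2792, and 4·(698) is not a perfect square in Q since 698 is squarefree and ≠ 1. Hence x^2 + 12x - 662 is irreducible over Q and is the minimal polynomial of α.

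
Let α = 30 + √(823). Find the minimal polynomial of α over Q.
m_α(x) = x^2 - 60x + 77

From α - 30 = √(823), squaring gives (α - 30)^2 = 823, i.e. α^2 - 60α + 900 = 823, so α^2 - 60α + 77 = 0. The discriminant of x^2 - 60x + 77 is (-60)^2 - 4·(77) = 3600 - 308 = 3292, and 4·(823) is not a perfect square in Q since 823 is squarefree and ≠ 1. Hence x^2 - 60x + 77 is irreducible over Q and is the minimal polynomial of α.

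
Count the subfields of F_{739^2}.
F_{739^2} has 2 subfields

The subfields of F_{p^n} are exactly the fields F_{p^d} for d | n (each is the fixed field of the unique index-d subgroup of Gal(F_{p^n}/F_p) ≅ Z/nZ). The divisors of n = 2 are {1, 2}, giving 2 subfields: F_{739^1}, F_{739^2}.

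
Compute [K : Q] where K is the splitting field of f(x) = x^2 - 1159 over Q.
[K : Q] = 2

f(x) = x^2 - 1159 factors as (x - √1159)(x + √1159). The splitting field is K = Q(√1159). Since 1159 is squarefree and > 1, it is not a perfect square, so x^2 - 1159 is irreducible over Q and [Q(√1159) : Q] = 2. Hence [K : Q] = 2.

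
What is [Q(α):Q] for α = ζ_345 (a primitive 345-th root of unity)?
[Q(α):Q] = 176

The minimal polynomial of ζ_345 over Q is the 345-th cyclotomic polynomial Φ_345(x), which is irreducible over Q and has degree φ(345) = 176. Hence [Q(α):Q] = φ(345) = 176.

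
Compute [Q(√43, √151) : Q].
[Q(√43, √151) : Q] = 4

[Q(√43):Q] = 2 (min poly x^2 - 43, irreducible since 43 is squarefree > 1). For the top step, suppose √151 ∈ Q(√43), say √151 = c + d√43 with c, d ∈ Q. Squaring: 151 = c^2 + 43d^2 + 2cd√43. Since √43 ∉ Q this forces 2cd = 0. If d = 0 then √151 = c ∈ Q, contradicting 151 squarefree > 1. If c = 0 then 151 = 43d^2, so 43·151 = (43d)^2 is a perfect square in Q — but 43·151 = 6493 is not a perfect square (since 43 and 151 are distinct squarefree integers). Contradiction. Hence √151 ∉ Q(√43), so x^2 - 151 stays irreducible over Q(√43) and [Q(√43, √151) : Q(√43)] = 2. By the tower law, [Q(√43, √151) : Q] = 2 · 2 = 4.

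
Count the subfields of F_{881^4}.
F_{881^4} has 3 subfields

The subfields of F_{p^n} are exactly the fields F_{p^d} for d | n (each is the fixed field of the unique index-d subgroup of Gal(F_{p^n}/F_p) ≅ Z/nZ). The divisors of n = 4 are {1, 2, 4}, giving 3 subfields: F_{881^1}, F_{881^2}, F_{881^4}.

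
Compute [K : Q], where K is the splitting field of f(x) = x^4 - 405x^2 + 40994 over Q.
[K : Q] = 4

Solving the quadratic in x^2: x^2 = (405 ± √(405^2 - 4·40994))/2 = (405 ± √49)/2 = (405 ± 7)/2, giving x^2 = 199 or x^2 = 206. So f(x) = (x^2 - 199)(x^2 - 206) and the roots of f are ±√199, ±√206. Hence the splitting field is K = Q(√199, √206). Since 199 and 206 are distinct squarefree integers > 1, their product 40994 is not a perfect square, so √206 ∉ Q(√199). By the tower law [K:Q] = [Q(√199,√206):Q(√199)] · [Q(√199):Q] = 2 · 2 = 4.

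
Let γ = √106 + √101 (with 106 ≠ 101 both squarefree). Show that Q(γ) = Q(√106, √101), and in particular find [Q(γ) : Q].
[Q(γ) : Q] = 4 (equivalently, Q(γ) = Q(√106, √101))

Obviously Q(γ) ⊆ Q(√106, √101), and [Q(√106, √101):Q] = 4 (since 106, 101 are distinct squarefree integers > 1 with 10706 not a perfect square). To show equality we compute the minimal polynomial of γ. From γ = √106 + √101: γ^2 = 106 + 2√(10706) + 101 = 207 + 2√(10706), so γ^2 - 207 = 2√(10706); squaring, (γ^2 - 207)^2 = 4·10706, i.e. γ^4 - 414γ^2 + 42849 - 42824 = 0, i.e. γ^4 - 414γ^2 + 25 = 0. So γ is a root of x^4 - 414x^2 + 25. This polynomial is irreducible over Q: it has no rational root (each ±√106 ± √101 is irrational), and any factorization into two quadratics over Q would force √(10706) ∈ Q (pairing opposite roots) or √106, √101 ∈ Q (other pairings), all impossible. Hence [Q(γ):Q] = 4 = [Q(√106, √101):Q], so Q(γ) = Q(√106, √101).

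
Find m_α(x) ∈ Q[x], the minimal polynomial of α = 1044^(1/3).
m_α(x) = x^3 - 1044

α satisfies α^3 = 1044, so x^3 - 1044 annihilates α. By the rational root test, a rational root p/q (in lowest terms) of x^3 - 1044 would satisfy p^3 = 1044 q^3, forcing q = 1 and p^3 = 1044; but 1044 is not a perfect cube, contradiction. A monic cubic over Q with no rational root is irreducible (any nontrivial factorization would include a linear factor). Hence x^3 - 1044 is the minimal polynomial of α, and in particular [Q(α):Q] = 3.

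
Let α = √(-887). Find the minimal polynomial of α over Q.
m_α(x) = x^2 + 887

α satisfies α^2 + 887 = 0, so x^2 + 887 annihilates α. Since d = -887 is squarefree and ≠ 1, it is not a perfect square in Q, so x^2 + 887 has no rational root and is therefore irreducible over Q (a degree-2 polynomial over a field is irreducible iff it has no root). Hence m_α(x) = x^2 + 887.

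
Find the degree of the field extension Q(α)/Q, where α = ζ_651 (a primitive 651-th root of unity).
[Q(α):Q] = 360

The minimal polynomial of ζ_651 over Q is the 651-th cyclotomic polynomial Φ_651(x), which is irreducible over Q and has degree φ(651) = 360. Hence [Q(α):Q] = φ(651) = 360.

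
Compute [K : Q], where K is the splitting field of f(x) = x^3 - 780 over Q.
[K : Q] = 6

The roots of x^3 - 780 are ∛780, ω∛780, ω^2∛780 where ω = e^(2πi/3) is a primitive cube root of unity, so K = Q(∛780, ω). Now [Q(∛780):Q] = 3 (since 780 is not a perfect cube, x^3 - 780 is irreducible) and [Q(ω):Q] = 2. Both 2 and 3 divide [K:Q], and [K:Q] ≤ 3·2 = 6, so [K:Q] = 6. (Equivalently: Q(∛780) ⊂ R but ω ∉ R, so [K : Q(∛780)] = 2.)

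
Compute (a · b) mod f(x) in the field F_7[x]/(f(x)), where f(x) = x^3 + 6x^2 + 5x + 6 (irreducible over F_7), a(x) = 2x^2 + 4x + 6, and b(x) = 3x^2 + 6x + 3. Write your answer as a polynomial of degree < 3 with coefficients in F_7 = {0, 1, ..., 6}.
a · b ≡ 6x^2 + 2x + 6 (mod f(x))

Multiply in F_7[x]: a(x)·b(x) = (2x^2 + 4x + 6)·(3x^2 + 6x + 3) = 6x^4 + 3x^3 + 6x^2 + 6x + 4. This has degree ≥ 3, so divide by f(x) over F_7: 6x^4 + 3x^3 + 6x^2 + 6x + 4 = (6x + 2)·(x^3 + 6x^2 + 5x + 6) + (6x^2 + 2x + 6). Hence a·b ≡ 6x^2 + 2x + 6 (mod f). (F_7[x]/(f) is a field with 7^3 = 343 elements since f is irreducible of degree 3.)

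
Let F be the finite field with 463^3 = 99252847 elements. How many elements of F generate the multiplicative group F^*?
There are φ(99252846) = 24416640 primitive elements

F_q^* is cyclic of order q - 1 = 99252846. A cyclic group of order m has exactly φ(m) generators. Here m = 99252846 = 2 · 3^2 · 7 · 11 · 19 · 3769, so the number of primitive elements is φ(99252846) = 24416640.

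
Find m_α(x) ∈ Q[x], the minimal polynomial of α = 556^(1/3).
m_α(x) = x^3 - 556

α satisfies α^3 = 556, so x^3 - 556 annihilates α. By the rational root test, a rational root p/q (in lowest terms) of x^3 - 556 would satisfy p^3 = 556 q^3, forcing q = 1 and p^3 = 556; but 556 is not a perfect cube, contradiction. A monic cubic over Q with no rational root is irreducible (any nontrivial factorization would include a linear factor). Hence x^3 - 556 is the minimal polynomial of α, and in particular [Q(α):Q] = 3.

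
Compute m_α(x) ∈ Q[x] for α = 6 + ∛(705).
m_α(x) = x^3 - 18x^2 + 108x - 921

Set β = α - 6 = ∛(705), so β^3 = 705. Then (α - 6)^3 - 705 = 0, i.e. α is a root of g(x) = (x - 6)^3 - 705 = x^3 - 18x^2 + 108x - 921. Since g(x) = h(x - 6) where h(x) = x^3 - 705, and h is irreducible over Q (because 705 is not a perfect cube, so h has no rational root, and a monic cubic with no rational root is irreducible), g is also irreducible (irreducibility is preserved under the substitution x → x - 6). Hence m_α(x) = x^3 - 18x^2 + 108x - 921.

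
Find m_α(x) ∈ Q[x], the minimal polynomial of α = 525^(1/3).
m_α(x) = x^3 - 525

α satisfies α^3 = 525, so x^3 - 525 annihilates α. By the rational root test, a rational root p/q (in lowest terms) of x^3 - 525 would satisfy p^3 = 525 q^3, forcing q = 1 and p^3 = 525; but 525 is not a perfect cube, contradiction. A monic cubic over Q with no rational root is irreducible (any nontrivial factorization would include a linear factor). Hence x^3 - 525 is the minimal polynomial of α, and in particular [Q(α):Q] = 3.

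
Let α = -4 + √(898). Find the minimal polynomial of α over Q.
m_α(x) = x^2 + 8x - 882

From α + 4 = √(898), squaring gives (α + 4)^2 = 898, i.e. α^2 + 8α + 16 = 898, so α^2 + 8α - 882 = 0. The discriminant of x^2 + 8x - 882 is (8)^2 - 4·(-882) = 64 + 3528 = 3592, and 4·(898) is not a perfect square in Q since 898 is squarefree and ≠ 1. Hence x^2 + 8x - 882 is irreducible over Q and is the minimal polynomial of α.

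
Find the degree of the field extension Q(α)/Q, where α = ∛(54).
[Q(α):Q] = 3

The minimal polynomial of α is x^3 - 54, irreducible over Q since 54 is not a perfect cube (so x^3 - 54 has no rational root). Hence [Q(α):Q] = deg(m_α) = 3.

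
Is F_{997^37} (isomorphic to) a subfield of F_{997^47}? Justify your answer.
No: F_{997^37} is not a subfield of F_{997^47}

F_{p^m} embeds in F_{p^n} iff m | n. Here 37 ∤ 47 (since 47 = 1·37 + 10 with remainder 10 ≠ 0), so F_{997^37} is not a subfield of F_{997^47}. Equivalently: if it were, the tower law would give 37 = [F_{997^37}:F_997] dividing [F_{997^47}:F_997] = 47, contradiction.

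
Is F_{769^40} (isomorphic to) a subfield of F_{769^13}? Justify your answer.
No: F_{769^40} is not a subfield of F_{769^13}

F_{p^m} embeds in F_{p^n} iff m | n. Here 40 ∤ 13 (since 13 = 0·40 + 13 with remainder 13 ≠ 0), so F_{769^40} is not a subfield of F_{769^13}. Equivalently: if it were, the tower law would give 40 = [F_{769^40}:F_769] dividing [F_{769^13}:F_769] = 13, contradiction.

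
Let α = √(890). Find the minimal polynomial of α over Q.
m_α(x) = x^2 - 890

α satisfies α^2 - 890 = 0, so x^2 - 890 annihilates α. Since d = 890 is squarefree and ≠ 1, it is not a perfect square in Q, so x^2 - 890 has no rational root and is therefore irreducible over Q (a degree-2 polynomial over a field is irreducible iff it has no root). Hence m_α(x) = x^2 - 890.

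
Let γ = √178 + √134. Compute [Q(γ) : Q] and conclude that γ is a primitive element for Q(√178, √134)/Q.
[Q(γ) : Q] = 4 (equivalently, Q(γ) = Q(√178, √134))

Obviously Q(γ) ⊆ Q(√178, √134), and [Q(√178, √134):Q] = 4 (since 178, 134 are distinct squarefree integers > 1 with 23852 not a perfect square). To show equality we compute the minimal polynomial of γ. From γ = √178 + √134: γ^2 = 178 + 2√(23852) + 134 = 312 + 2√(23852), so γ^2 - 312 = 2√(23852); squaring, (γ^2 - 312)^2 = 4·23852, i.e. γ^4 - 624γ^2 + 97344 - 95408 = 0, i.e. γ^4 - 624γ^2 + 1936 = 0. So γ is a root of x^4 - 624x^2 + 1936. This polynomial is irreducible over Q: it has no rational root (each ±√178 ± √134 is irrational), and any factorization into two quadratics over Q would force √(23852) ∈ Q (pairing opposite roots) or √178, √134 ∈ Q (other pairings), all impossible. Hence [Q(γ):Q] = 4 = [Q(√178, √134):Q], so Q(γ) = Q(√178, √134).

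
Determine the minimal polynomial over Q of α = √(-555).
m_α(x) = x^2 + 555

α satisfies α^2 + 555 = 0, so x^2 + 555 annihilates α. Since d = -555 is squarefree and ≠ 1, it is not a perfect square in Q, so x^2 + 555 has no rational root and is therefore irreducible over Q (a degree-2 polynomial over a field is irreducible iff it has no root). Hence m_α(x) = x^2 + 555.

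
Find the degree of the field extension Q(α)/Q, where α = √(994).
[Q(α):Q] = 2

[Q(α):Q] equals the degree of the minimal polynomial of α. Here α^2 = 994 and x^2 - 994 is irreducible (d = 994 is squarefree, ≠ 1, hence not a square), so deg(m_α) = 2. Thus [Q(α):Q] = 2.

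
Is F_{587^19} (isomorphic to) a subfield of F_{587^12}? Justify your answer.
No: F_{587^19} is not a subfield of F_{587^12}

F_{p^m} embeds in F_{p^n} iff m | n. Here 19 ∤ 12 (since 12 = 0·19 + 12 with remainder 12 ≠ 0), so F_{587^19} is not a subfield of F_{587^12}. Equivalently: if it were, the tower law would give 19 = [F_{587^19}:F_587] dividing [F_{587^12}:F_587] = 12, contradiction.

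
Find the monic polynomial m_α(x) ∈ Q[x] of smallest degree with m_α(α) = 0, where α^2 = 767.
m_α(x) = x^2 - 767

α satisfies α^2 - 767 = 0, so x^2 - 767 annihilates α. Since d = 767 is squarefree and ≠ 1, it is not a perfect square in Q, so x^2 - 767 has no rational root and is therefore irreducible over Q (a degree-2 polynomial over a field is irreducible iff it has no root). Hence m_α(x) = x^2 - 767.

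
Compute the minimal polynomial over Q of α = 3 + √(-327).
m_α(x) = x^2 - 6x + 336

From α - 3 = √(-327), squaring gives (α - 3)^2 = -327, i.e. α^2 - 6α + 9 = -327, so α^2 - 6α + 336 = 0. The discriminant of x^2 - 6x + 336 is (-6)^2 - 4·(336) = 36 - 1344 = -1308, and 4·(-327) is not a perfect square in Q since -327 is squarefree and ≠ 1. Hence x^2 - 6x + 336 is irreducible over Q and is the minimal polynomial of α.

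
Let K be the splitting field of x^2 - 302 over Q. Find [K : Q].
[K : Q] = 2

f(x) = x^2 - 302 factors as (x - √302)(x + √302). The splitting field is K = Q(√302). Since 302 is squarefree and > 1, it is not a perfect square, so x^2 - 302 is irreducible over Q and [Q(√302) : Q] = 2. Hence [K : Q] = 2.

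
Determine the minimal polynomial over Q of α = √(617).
m_α(x) = x^2 - 617

α satisfies α^2 - 617 = 0, so x^2 - 617 annihilates α. Since d = 617 is squarefree and ≠ 1, it is not a perfect square in Q, so x^2 - 617 has no rational root and is therefore irreducible over Q (a degree-2 polynomial over a field is irreducible iff it has no root). Hence m_α(x) = x^2 - 617.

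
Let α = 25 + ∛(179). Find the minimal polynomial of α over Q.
m_α(x) = x^3 - 75x^2 + 1875x - 15804

Set β = α - 25 = ∛(179), so β^3 = 179. Then (α - 25)^3 - 179 = 0, i.e. α is a root of g(x) = (x - 25)^3 - 179 = x^3 - 75x^2 + 1875x - 15804. Since g(x) = h(x - 25) where h(x) = x^3 - 179, and h is irreducible over Q (because 179 is not a perfect cube, so h has no rational root, and a monic cubic with no rational root is irreducible), g is also irreducible (irreducibility is preserved under the substitution x → x - 25). Hence m_α(x) = x^3 - 75x^2 + 1875x - 15804.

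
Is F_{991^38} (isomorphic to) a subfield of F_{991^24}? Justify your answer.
No: F_{991^38} is not a subfield of F_{991^24}

F_{p^m} embeds in F_{p^n} iff m | n. Here 38 ∤ 24 (since 24 = 0·38 + 24 with remainder 24 ≠ 0), so F_{991^38} is not a subfield of F_{991^24}. Equivalently: if it were, the tower law would give 38 = [F_{991^38}:F_991] dividing [F_{991^24}:F_991] = 24, contradiction.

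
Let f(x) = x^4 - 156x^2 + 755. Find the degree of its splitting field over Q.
[K : Q] = 4

Solving the quadratic in x^2: x^2 = (156 ± √(156^2 - 4·755))/2 = (156 ± √21316)/2 = (156 ± 146)/2, giving x^2 = 5 or x^2 = 151. So f(x) = (x^2 - 5)(x^2 - 151) and the roots of f are ±√5, ±√151. Hence the splitting field is K = Q(√5, √151). Since 5 and 151 are distinct squarefree integers > 1, their product 755 is not a perfect square, so √151 ∉ Q(√5). By the tower law [K:Q] = [Q(√5,√151):Q(√5)] · [Q(√5):Q] = 2 · 2 = 4.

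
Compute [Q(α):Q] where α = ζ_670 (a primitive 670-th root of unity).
[Q(α):Q] = 264

The minimal polynomial of ζ_670 over Q is the 670-th cyclotomic polynomial Φ_670(x), which is irreducible over Q and has degree φ(670) = 264. Hence [Q(α):Q] = φ(670) = 264.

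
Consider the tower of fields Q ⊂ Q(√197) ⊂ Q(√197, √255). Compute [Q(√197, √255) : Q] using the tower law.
[Q(√197, √255) : Q] = 4

[Q(√197):Q] = 2 (min poly x^2 - 197, irreducible since 197 is squarefree > 1). For the top step, suppose √255 ∈ Q(√197), say √255 = c + d√197 with c, d ∈ Q. Squaring: 255 = c^2 + 197d^2 + 2cd√197. Since √197 ∉ Q this forces 2cd = 0. If d = 0 then √255 = c ∈ Q, contradicting 255 squarefree > 1. If c = 0 then 255 = 197d^2, so 197·255 = (197d)^2 is a perfect square in Q — but 197·255 = 50235 is not a perfect square (since 197 and 255 are distinct squarefree integers). Contradiction. Hence √255 ∉ Q(√197), so x^2 - 255 stays irreducible over Q(√197) and [Q(√197, √255) : Q(√197)] = 2. By the tower law, [Q(√197, √255) : Q] = 2 · 2 = 4.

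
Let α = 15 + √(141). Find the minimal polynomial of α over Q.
m_α(x) = x^2 - 30x + 84

From α - 15 = √(141), squaring gives (α - 15)^2 = 141, i.e. α^2 - 30α + 225 = 141, so α^2 - 30α + 84 = 0. The discriminant of x^2 - 30x + 84 is (-30)^2 - 4·(84) = 900 - 336 = 564, and 4·(141) is not a perfect square in Q since 141 is squarefree and ≠ 1. Hence x^2 - 30x + 84 is irreducible over Q and is the minimal polynomial of α.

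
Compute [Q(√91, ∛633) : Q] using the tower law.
[Q(√91, ∛633) : Q] = 6

Let L = Q(√91, ∛633). Since Q(√91) ⊂ L and [Q(√91):Q] = 2, the tower law gives 2 | [L:Q]. Likewise Q(∛633) ⊂ L with [Q(∛633):Q] = 3 (because 633 is not a perfect cube), so 3 | [L:Q]. As gcd(2,3) = 1, [L:Q] is divisible by 6. Conversely L is generated over Q by √91 and ∛633, so [L:Q] ≤ 2·3 = 6. Therefore [Q(√91, ∛633) : Q] = 6.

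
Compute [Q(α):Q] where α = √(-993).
[Q(α):Q] = 2

[Q(α):Q] equals the degree of the minimal polynomial of α. Here α^2 = -993 and x^2 + 993 is irreducible (d = -993 is squarefree, ≠ 1, hence not a square), so deg(m_α) = 2. Thus [Q(α):Q] = 2.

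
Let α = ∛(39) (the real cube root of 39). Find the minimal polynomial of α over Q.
m_α(x) = x^3 - 39

α satisfies α^3 = 39, so x^3 - 39 annihilates α. By the rational root test, a rational root p/q (in lowest terms) of x^3 - 39 would satisfy p^3 = 39 q^3, forcing q = 1 and p^3 = 39; but 39 is not a perfect cube, contradiction. A monic cubic over Q with no rational root is irreducible (any nontrivial factorization would include a linear factor). Hence x^3 - 39 is the minimal polynomial of α, and in particular [Q(α):Q] = 3.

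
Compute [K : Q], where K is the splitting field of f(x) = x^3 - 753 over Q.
[K : Q] = 6

The roots of x^3 - 753 are ∛753, ω∛753, ω^2∛753 where ω = e^(2πi/3) is a primitive cube root of unity, so K = Q(∛753, ω). Now [Q(∛753):Q] = 3 (since 753 is not a perfect cube, x^3 - 753 is irreducible) and [Q(ω):Q] = 2. Both 2 and 3 divide [K:Q], and [K:Q] ≤ 3·2 = 6, so [K:Q] = 6. (Equivalently: Q(∛753) ⊂ R but ω ∉ R, so [K : Q(∛753)] = 2.)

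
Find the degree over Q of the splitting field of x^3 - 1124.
[K : Q] = 6

The roots of x^3 - 1124 are ∛1124, ω∛1124, ω^2∛1124 where ω = e^(2πi/3) is a primitive cube root of unity, so K = Q(∛1124, ω). Now [Q(∛1124):Q] = 3 (since 1124 is not a perfect cube, x^3 - 1124 is irreducible) and [Q(ω):Q] = 2. Both 2 and 3 divide [K:Q], and [K:Q] ≤ 3·2 = 6, so [K:Q] = 6. (Equivalently: Q(∛1124) ⊂ R but ω ∉ R, so [K : Q(∛1124)] = 2.)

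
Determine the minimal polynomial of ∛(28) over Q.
m_α(x) = x^3 - 28

α satisfies α^3 = 28, so x^3 - 28 annihilates α. By the rational root test, a rational root p/q (in lowest terms) of x^3 - 28 would satisfy p^3 = 28 q^3, forcing q = 1 and p^3 = 28; but 28 is not a perfect cube, contradiction. A monic cubic over Q with no rational root is irreducible (any nontrivial factorization would include a linear factor). Hence x^3 - 28 is the minimal polynomial of α, and in particular [Q(α):Q] = 3.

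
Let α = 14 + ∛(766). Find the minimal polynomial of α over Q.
m_α(x) = x^3 - 42x^2 + 588x - 3510

Set β = α - 14 = ∛(766), so β^3 = 766. Then (α - 14)^3 - 766 = 0, i.e. α is a root of g(x) = (x - 14)^3 - 766 = x^3 - 42x^2 + 588x - 3510. Since g(x) = h(x - 14) where h(x) = x^3 - 766, and h is irreducible over Q (because 766 is not a perfect cube, so h has no rational root, and a monic cubic with no rational root is irreducible), g is also irreducible (irreducibility is preserved under the substitution x → x - 14). Hence m_α(x) = x^3 - 42x^2 + 588x - 3510.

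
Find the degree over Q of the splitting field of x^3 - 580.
[K : Q] = 6

The roots of x^3 - 580 are ∛580, ω∛580, ω^2∛580 where ω = e^(2πi/3) is a primitive cube root of unity, so K = Q(∛580, ω). Now [Q(∛580):Q] = 3 (since 580 is not a perfect cube, x^3 - 580 is irreducible) and [Q(ω):Q] = 2. Both 2 and 3 divide [K:Q], and [K:Q] ≤ 3·2 = 6, so [K:Q] = 6. (Equivalently: Q(∛580) ⊂ R but ω ∉ R, so [K : Q(∛580)] = 2.)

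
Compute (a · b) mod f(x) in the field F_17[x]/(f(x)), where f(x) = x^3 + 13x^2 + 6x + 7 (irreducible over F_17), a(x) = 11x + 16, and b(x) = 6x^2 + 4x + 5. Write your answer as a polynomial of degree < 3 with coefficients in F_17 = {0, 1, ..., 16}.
a · b ≡ 13x^2 + 12x + 9 (mod f(x))

Multiply in F_17[x]: a(x)·b(x) = (11x + 16)·(6x^2 + 4x + 5) = 15x^3 + 4x^2 + 12. This has degree ≥ 3, so divide by f(x) over F_17: 15x^3 + 4x^2 + 12 = (15)·(x^3 + 13x^2 + 6x + 7) + (13x^2 + 12x + 9). Hence a·b ≡ 13x^2 + 12x + 9 (mod f). (F_17[x]/(f) is a field with 17^3 = 4913 elements since f is irreducible of degree 3.)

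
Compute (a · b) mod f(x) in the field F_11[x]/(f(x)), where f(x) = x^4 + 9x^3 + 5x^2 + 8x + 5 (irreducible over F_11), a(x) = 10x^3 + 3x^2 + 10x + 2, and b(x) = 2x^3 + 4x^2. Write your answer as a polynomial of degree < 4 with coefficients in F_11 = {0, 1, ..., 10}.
a · b ≡ 3x^3 + 9x^2 + 3x + 8 (mod f(x))

Multiply in F_11[x]: a(x)·b(x) = (10x^3 + 3x^2 + 10x + 2)·(2x^3 + 4x^2) = 9x^6 + 2x^5 + 10x^4 + 8x^2. This has degree ≥ 4, so divide by f(x) over F_11: 9x^6 + 2x^5 + 10x^4 + 8x^2 = (9x^2 + 9x + 5)·(x^4 + 9x^3 + 5x^2 + 8x + 5) + (3x^3 + 9x^2 + 3x + 8). Hence a·b ≡ 3x^3 + 9x^2 + 3x + 8 (mod f). (F_11[x]/(f) is a field with 11^4 = 14641 elements since f is irreducible of degree 4.)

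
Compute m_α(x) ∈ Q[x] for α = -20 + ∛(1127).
m_α(x) = x^3 + 60x^2 + 1200x + 6873

Set β = α + 20 = ∛(1127), so β^3 = 1127. Then (α + 20)^3 - 1127 = 0, i.e. α is a root of g(x) = (x + 20)^3 - 1127 = x^3 + 60x^2 + 1200x + 6873. Since g(x) = h(x + 20) where h(x) = x^3 - 1127, and h is irreducible over Q (because 1127 is not a perfect cube, so h has no rational root, and a monic cubic with no rational root is irreducible), g is also irreducible (irreducibility is preserved under the substitution x → x + 20). Hence m_α(x) = x^3 + 60x^2 + 1200x + 6873.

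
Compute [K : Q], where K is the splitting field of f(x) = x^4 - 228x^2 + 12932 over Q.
[K : Q] = 4

Solving the quadratic in x^2: x^2 = (228 ± √(228^2 - 4·12932))/2 = (228 ± √256)/2 = (228 ± 16)/2, giving x^2 = 106 or x^2 = 122. So f(x) = (x^2 - 106)(x^2 - 122) and the roots of f are ±√106, ±√122. Hence the splitting field is K = Q(√106, √122). Since 106 and 122 are distinct squarefree integers > 1, their product 12932 is not a perfect square, so √122 ∉ Q(√106). By the tower law [K:Q] = [Q(√106,√122):Q(√106)] · [Q(√106):Q] = 2 · 2 = 4.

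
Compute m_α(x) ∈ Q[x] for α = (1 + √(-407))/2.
m_α(x) = x^2 - x + 102

From 2α - 1 = √(-407), squaring gives (2α - 1)^2 = -407, i.e. 4α^2 - 4α + 1 = -407, so α^2 - α + (1 + 407)/4 = 0. Since -407 ≡ 1 (mod 4), (1 + 407)/4 = 102 ∈ Z. The polynomial x^2 - x + 102 has discriminant 1 - 4·(102) = -407, which is not a perfect square in Q (d = -407 is squarefree and ≠ 1), so x^2 - x + 102 is irreducible over Q. It is the minimal polynomial of α.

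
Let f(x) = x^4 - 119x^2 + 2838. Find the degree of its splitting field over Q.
[K : Q] = 4

Solving the quadratic in x^2: x^2 = (119 ± √(119^2 - 4·2838))/2 = (119 ± √2809)/2 = (119 ± 53)/2, giving x^2 = 86 or x^2 = 33. So f(x) = (x^2 - 86)(x^2 - 33) and the roots of f are ±√86, ±√33. Hence the splitting field is K = Q(√86, √33). Since 86 and 33 are distinct squarefree integers > 1, their product 2838 is not a perfect square, so √33 ∉ Q(√86). By the tower law [K:Q] = [Q(√86,√33):Q(√86)] · [Q(√86):Q] = 2 · 2 = 4.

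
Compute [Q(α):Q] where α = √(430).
[Q(α):Q] = 2

[Q(α):Q] equals the degree of the minimal polynomial of α. Here α^2 = 430 and x^2 - 430 is irreducible (d = 430 is squarefree, ≠ 1, hence not a square), so deg(m_α) = 2. Thus [Q(α):Q] = 2.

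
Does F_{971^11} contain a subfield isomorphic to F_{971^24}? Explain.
No: F_{971^24} is not a subfield of F_{971^11}

F_{p^m} embeds in F_{p^n} iff m | n. Here 24 ∤ 11 (since 11 = 0·24 + 11 with remainder 11 ≠ 0), so F_{971^24} is not a subfield of F_{971^11}. Equivalently: if it were, the tower law would give 24 = [F_{971^24}:F_971] dividing [F_{971^11}:F_971] = 11, contradiction.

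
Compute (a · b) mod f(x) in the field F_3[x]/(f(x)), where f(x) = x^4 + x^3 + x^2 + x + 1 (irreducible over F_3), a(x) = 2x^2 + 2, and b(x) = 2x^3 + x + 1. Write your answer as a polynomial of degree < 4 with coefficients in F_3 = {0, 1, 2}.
a · b ≡ 2x^2 + 2x (mod f(x))

Multiply in F_3[x]: a(x)·b(x) = (2x^2 + 2)·(2x^3 + x + 1) = x^5 + 2x^2 + 2x + 2. This has degree ≥ 4, so divide by f(x) over F_3: x^5 + 2x^2 + 2x + 2 = (x + 2)·(x^4 + x^3 + x^2 + x + 1) + (2x^2 + 2x). Hence a·b ≡ 2x^2 + 2x (mod f). (F_3[x]/(f) is a field with 3^4 = 81 elements since f is irreducible of degree 4.)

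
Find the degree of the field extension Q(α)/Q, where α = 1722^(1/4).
[Q(α):Q] = 4

α is a root of x^4 - 1722. By Eisenstein's criterion at the prime p = 2 (which divides the constant term 1722 but p^2 = 4 does not, since 1722 is squarefree), x^4 - 1722 is irreducible over Q. Hence [Q(α):Q] = 4.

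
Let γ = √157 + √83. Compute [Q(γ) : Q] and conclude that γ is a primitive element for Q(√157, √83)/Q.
[Q(γ) : Q] = 4 (equivalently, Q(γ) = Q(√157, √83))

Obviously Q(γ) ⊆ Q(√157, √83), and [Q(√157, √83):Q] = 4 (since 157, 83 are distinct squarefree integers > 1 with 13031 not a perfect square). To show equality we compute the minimal polynomial of γ. From γ = √157 + √83: γ^2 = 157 + 2√(13031) + 83 = 240 + 2√(13031), so γ^2 - 240 = 2√(13031); squaring, (γ^2 - 240)^2 = 4·13031, i.e. γ^4 - 480γ^2 + 57600 - 52124 = 0, i.e. γ^4 - 480γ^2 + 5476 = 0. So γ is a root of x^4 - 480x^2 + 5476. This polynomial is irreducible over Q: it has no rational root (each ±√157 ± √83 is irrational), and any factorization into two quadratics over Q would force √(13031) ∈ Q (pairing opposite roots) or √157, √83 ∈ Q (other pairings), all impossible. Hence [Q(γ):Q] = 4 = [Q(√157, √83):Q], so Q(γ) = Q(√157, √83).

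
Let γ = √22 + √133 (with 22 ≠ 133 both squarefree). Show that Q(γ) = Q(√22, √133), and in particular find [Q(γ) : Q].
[Q(γ) : Q] = 4 (equivalently, Q(γ) = Q(√22, √133))

Obviously Q(γ) ⊆ Q(√22, √133), and [Q(√22, √133):Q] = 4 (since 22, 133 are distinct squarefree integers > 1 with 2926 not a perfect square). To show equality we compute the minimal polynomial of γ. From γ = √22 + √133: γ^2 = 22 + 2√(2926) + 133 = 155 + 2√(2926), so γ^2 - 155 = 2√(2926); squaring, (γ^2 - 155)^2 = 4·2926, i.e. γ^4 - 310γ^2 + 24025 - 11704 = 0, i.e. γ^4 - 310γ^2 + 12321 = 0. So γ is a root of x^4 - 310x^2 + 12321. This polynomial is irreducible over Q: it has no rational root (each ±√22 ± √133 is irrational), and any factorization into two quadratics over Q would force √(2926) ∈ Q (pairing opposite roots) or √22, √133 ∈ Q (other pairings), all impossible. Hence [Q(γ):Q] = 4 = [Q(√22, √133):Q], so Q(γ) = Q(√22, √133).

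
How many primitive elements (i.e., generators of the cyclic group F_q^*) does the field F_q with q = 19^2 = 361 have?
There are φ(360) = 96 primitive elements

F_q^* is cyclic of order q - 1 = 360. A cyclic group of order m has exactly φ(m) generators. Here m = 360 = 2^3 · 3^2 · 5, so the number of primitive elements is φ(360) = 96.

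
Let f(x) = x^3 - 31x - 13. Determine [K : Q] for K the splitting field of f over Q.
[K : Q] = 6

By the rational root test, any rational root of the monic integer polynomial f(x) = x^3 - 31x - 13 must be an integer dividing the constant term -13, i.e. one of ±{1, 13}. Evaluating: f(1) = -43, f(-1) = 17, f(13) = 1781, f(-13) = -1807; none is 0, so f has no rational root and is therefore irreducible over Q (a cubic with no linear factor over a field is irreducible). For an irreducible cubic, the Galois group is A_3 or S_3 according as the discriminant disc(f) = -4a^3 - 27b^2 = -4·(-31)^3 - 27·(-13)^2 = 114601 is or is not a square in Q. Here disc(f) = 114601 is not a perfect square in Q, so the Galois group of f over Q is not contained in A_3 and must be all of S_3. The splitting field has degree |S_3| = 6 over Q, so [K : Q] = 6.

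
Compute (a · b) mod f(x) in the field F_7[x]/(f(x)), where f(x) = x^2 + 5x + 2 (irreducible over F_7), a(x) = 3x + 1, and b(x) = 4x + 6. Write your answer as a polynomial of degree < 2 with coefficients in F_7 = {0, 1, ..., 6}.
a · b ≡ 4x + 3 (mod f(x))

Multiply in F_7[x]: a(x)·b(x) = (3x + 1)·(4x + 6) = 5x^2 + x + 6. This has degree ≥ 2, so divide by f(x) over F_7: 5x^2 + x + 6 = (5)·(x^2 + 5x + 2) + (4x + 3). Hence a·b ≡ 4x + 3 (mod f). (F_7[x]/(f) is a field with 7^2 = 49 elements since f is irreducible of degree 2.)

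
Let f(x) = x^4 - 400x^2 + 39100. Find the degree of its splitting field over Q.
[K : Q] = 4

Solving the quadratic in x^2: x^2 = (400 ± √(400^2 - 4·39100))/2 = (400 ± √3600)/2 = (400 ± 60)/2, giving x^2 = 230 or x^2 = 170. So f(x) = (x^2 - 230)(x^2 - 170) and the roots of f are ±√230, ±√170. Hence the splitting field is K = Q(√230, √170). Since 230 and 170 are distinct squarefree integers > 1, their product 39100 is not a perfect square, so √170 ∉ Q(√230). By the tower law [K:Q] = [Q(√230,√170):Q(√230)] · [Q(√230):Q] = 2 · 2 = 4.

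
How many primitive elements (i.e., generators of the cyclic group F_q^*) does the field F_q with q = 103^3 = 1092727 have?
There are φ(1092726) = 342720 primitive elements

F_q^* is cyclic of order q - 1 = 1092726. A cyclic group of order m has exactly φ(m) generators. Here m = 1092726 = 2 · 3^2 · 17 · 3571, so the number of primitive elements is φ(1092726) = 342720.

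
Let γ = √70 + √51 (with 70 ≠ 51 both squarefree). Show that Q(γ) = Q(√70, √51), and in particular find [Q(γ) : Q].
[Q(γ) : Q] = 4 (equivalently, Q(γ) = Q(√70, √51))

Obviously Q(γ) ⊆ Q(√70, √51), and [Q(√70, √51):Q] = 4 (since 70, 51 are distinct squarefree integers > 1 with 3570 not a perfect square). To show equality we compute the minimal polynomial of γ. From γ = √70 + √51: γ^2 = 70 + 2√(3570) + 51 = 121 + 2√(3570), so γ^2 - 121 = 2√(3570); squaring, (γ^2 - 121)^2 = 4·3570, i.e. γ^4 - 242γ^2 + 14641 - 14280 = 0, i.e. γ^4 - 242γ^2 + 361 = 0. So γ is a root of x^4 - 242x^2 + 361. This polynomial is irreducible over Q: it has no rational root (each ±√70 ± √51 is irrational), and any factorization into two quadratics over Q would force √(3570) ∈ Q (pairing opposite roots) or √70, √51 ∈ Q (other pairings), all impossible. Hence [Q(γ):Q] = 4 = [Q(√70, √51):Q], so Q(γ) = Q(√70, √51).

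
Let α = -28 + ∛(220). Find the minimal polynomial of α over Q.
m_α(x) = x^3 + 84x^2 + 2352x + 21732

Set β = α + 28 = ∛(220), so β^3 = 220. Then (α + 28)^3 - 220 = 0, i.e. α is a root of g(x) = (x + 28)^3 - 220 = x^3 + 84x^2 + 2352x + 21732. Since g(x) = h(x + 28) where h(x) = x^3 - 220, and h is irreducible over Q (because 220 is not a perfect cube, so h has no rational root, and a monic cubic with no rational root is irreducible), g is also irreducible (irreducibility is preserved under the substitution x → x + 28). Hence m_α(x) = x^3 + 84x^2 + 2352x + 21732.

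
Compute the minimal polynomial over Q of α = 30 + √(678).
m_α(x) = x^2 - 60x + 222

From α - 30 = √(678), squaring gives (α - 30)^2 = 678, i.e. α^2 - 60α + 900 = 678, so α^2 - 60α + 222 = 0. The discriminant of x^2 - 60x + 222 is (-60)^2 - 4·(222) = 3600 - 888 = 2712, and 4·(678) is not a perfect square in Q since 678 is squarefree and ≠ 1. Hence x^2 - 60x + 222 is irreducible over Q and is the minimal polynomial of α.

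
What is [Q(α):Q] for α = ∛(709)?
[Q(α):Q] = 3

The minimal polynomial of α is x^3 - 709, irreducible over Q since 709 is not a perfect cube (so x^3 - 709 has no rational root). Hence [Q(α):Q] = deg(m_α) = 3.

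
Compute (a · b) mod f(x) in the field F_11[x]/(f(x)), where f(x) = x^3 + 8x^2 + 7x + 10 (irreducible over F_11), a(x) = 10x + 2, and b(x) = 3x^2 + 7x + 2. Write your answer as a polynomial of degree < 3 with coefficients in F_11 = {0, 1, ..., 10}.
a · b ≡ x^2 + 1 (mod f(x))

Multiply in F_11[x]: a(x)·b(x) = (10x + 2)·(3x^2 + 7x + 2) = 8x^3 + 10x^2 + x + 4. This has degree ≥ 3, so divide by f(x) over F_11: 8x^3 + 10x^2 + x + 4 = (8)·(x^3 + 8x^2 + 7x + 10) + (x^2 + 1). Hence a·b ≡ x^2 + 1 (mod f). (F_11[x]/(f) is a field with 11^3 = 1331 elements since f is irreducible of degree 3.)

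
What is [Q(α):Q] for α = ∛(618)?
[Q(α):Q] = 3

The minimal polynomial of α is x^3 - 618, irreducible over Q since 618 is not a perfect cube (so x^3 - 618 has no rational root). Hence [Q(α):Q] = deg(m_α) = 3.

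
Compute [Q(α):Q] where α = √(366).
[Q(α):Q] = 2

[Q(α):Q] equals the degree of the minimal polynomial of α. Here α^2 = 366 and x^2 - 366 is irreducible (d = 366 is squarefree, ≠ 1, hence not a square), so deg(m_α) = 2. Thus [Q(α):Q] = 2.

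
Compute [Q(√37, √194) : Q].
[Q(√37, √194) : Q] = 4

[Q(√37):Q] = 2 (min poly x^2 - 37, irreducible since 37 is squarefree > 1). For the top step, suppose √194 ∈ Q(√37), say √194 = c + d√37 with c, d ∈ Q. Squaring: 194 = c^2 + 37d^2 + 2cd√37. Since √37 ∉ Q this forces 2cd = 0. If d = 0 then √194 = c ∈ Q, contradicting 194 squarefree > 1. If c = 0 then 194 = 37d^2, so 37·194 = (37d)^2 is a perfect square in Q — but 37·194 = 7178 is not a perfect square (since 37 and 194 are distinct squarefree integers). Contradiction. Hence √194 ∉ Q(√37), so x^2 - 194 stays irreducible over Q(√37) and [Q(√37, √194) : Q(√37)] = 2. By the tower law, [Q(√37, √194) : Q] = 2 · 2 = 4.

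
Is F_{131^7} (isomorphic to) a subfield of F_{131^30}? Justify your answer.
No: F_{131^7} is not a subfield of F_{131^30}

F_{p^m} embeds in F_{p^n} iff m | n. Here 7 ∤ 30 (since 30 = 4·7 + 2 with remainder 2 ≠ 0), so F_{131^7} is not a subfield of F_{131^30}. Equivalently: if it were, the tower law would give 7 = [F_{131^7}:F_131] dividing [F_{131^30}:F_131] = 30, contradiction.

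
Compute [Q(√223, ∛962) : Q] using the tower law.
[Q(√223, ∛962) : Q] = 6

Let L = Q(√223, ∛962). Since Q(√223) ⊂ L and [Q(√223):Q] = 2, the tower law gives 2 | [L:Q]. Likewise Q(∛962) ⊂ L with [Q(∛962):Q] = 3 (because 962 is not a perfect cube), so 3 | [L:Q]. As gcd(2,3) = 1, [L:Q] is divisible by 6. Conversely L is generated over Q by √223 and ∛962, so [L:Q] ≤ 2·3 = 6. Therefore [Q(√223, ∛962) : Q] = 6.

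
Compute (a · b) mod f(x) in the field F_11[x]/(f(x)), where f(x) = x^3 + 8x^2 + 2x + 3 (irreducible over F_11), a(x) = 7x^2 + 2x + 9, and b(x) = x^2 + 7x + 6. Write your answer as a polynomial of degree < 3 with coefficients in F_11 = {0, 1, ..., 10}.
a · b ≡ 3x^2 + 9x + 3 (mod f(x))

Multiply in F_11[x]: a(x)·b(x) = (7x^2 + 2x + 9)·(x^2 + 7x + 6) = 7x^4 + 7x^3 + 10x^2 + 9x + 10. This has degree ≥ 3, so divide by f(x) over F_11: 7x^4 + 7x^3 + 10x^2 + 9x + 10 = (7x + 6)·(x^3 + 8x^2 + 2x + 3) + (3x^2 + 9x + 3). Hence a·b ≡ 3x^2 + 9x + 3 (mod f). (F_11[x]/(f) is a field with 11^3 = 1331 elements since f is irreducible of degree 3.)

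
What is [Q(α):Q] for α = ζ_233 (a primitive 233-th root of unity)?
[Q(α):Q] = 232

The minimal polynomial of ζ_233 over Q is the 233-th cyclotomic polynomial Φ_233(x), which is irreducible over Q and has degree φ(233) = 232. Hence [Q(α):Q] = φ(233) = 232.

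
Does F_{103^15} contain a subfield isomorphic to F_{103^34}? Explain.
No: F_{103^34} is not a subfield of F_{103^15}

F_{p^m} embeds in F_{p^n} iff m | n. Here 34 ∤ 15 (since 15 = 0·34 + 15 with remainder 15 ≠ 0), so F_{103^34} is not a subfield of F_{103^15}. Equivalently: if it were, the tower law would give 34 = [F_{103^34}:F_103] dividing [F_{103^15}:F_103] = 15, contradiction.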